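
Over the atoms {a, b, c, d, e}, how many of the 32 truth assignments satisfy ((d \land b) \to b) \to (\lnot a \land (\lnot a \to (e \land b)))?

Initial set: {(((d \land b) \to b) \to (\lnot a \land (\lnot a \to (e \land b))))}.
(((d \land b) \to b) \to (\lnot a \land (\lnot a \to (e \land b)))): β-rule — branch into \lnot ((d \land b) \to b)  //  (\lnot a \land (\lnot a \to (e \land b))).
  branch 1 (add \lnot ((d \land b) \to b)):
    \lnot ((d \land b) \to b): α-rule — add (d \land b), \lnot b.
    (d \land b): α-rule — add d, b.
    × closes — contains both b and \lnot b.
  branch 2 (add (\lnot a \land (\lnot a \to (e \land b)))):
    (\lnot a \land (\lnot a \to (e \land b))): α-rule — add \lnot a, (\lnot a \to (e \land b)).
    (\lnot a \to (e \land b)): β-rule — branch into \lnot \lnot a  //  (e \land b).
      branch 2.1 (add \lnot \lnot a):
        × closes — contains both a and \lnot a.
      branch 2.2 (add (e \land b)):
        (e \land b): α-rule — add e, b.
        ○ open, literals {a=0, b=1, e=1}.
2 branches closed, 1 open.
Each open branch fixes some atoms; the unmentioned ones are free. Counting distinct full assignments: branch {a=0, b=1, e=1} (c, d) contributes 4 new. Total: 4.

4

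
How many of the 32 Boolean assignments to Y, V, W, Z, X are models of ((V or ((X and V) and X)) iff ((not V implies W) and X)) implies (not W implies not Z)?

Initial set: {(((V or ((X and V) and X)) iff ((not V implies W) and X)) implies (not W implies not Z))}.
(((V or ((X and V) and X)) iff ((not V implies W) and X)) implies (not W implies not Z)): β-rule — branch into not ((V or ((X and V) and X)) iff ((not V implies W) and X))  //  (not W implies not Z).
  branch 1 (add not ((V or ((X and V) and X)) iff ((not V implies W) and X))):
    not ((V or ((X and V) and X)) iff ((not V implies W) and X)): β-rule — branch into (V or ((X and V) and X)), not ((not V implies W) and X)  //  not (V or ((X and V) and X)), ((not V implies W) and X).
      branch 1.1 (add (V or ((X and V) and X)), not ((not V implies W) and X)):
        (V or ((X and V) and X)): β-rule — branch into V  //  ((X and V) and X).
          branch 1.1.1 (add V):
            not ((not V implies W) and X): β-rule — branch into not (not V implies W)  //  not X.
              branch 1.1.1.1 (add not (not V implies W)):
                not (not V implies W): α-rule — add not V, not W.
                × closes — contains both V and not V.
              branch 1.1.1.2 (add not X):
                ○ open, literals {V=1, X=0}.
          branch 1.1.2 (add ((X and V) and X)):
            ((X and V) and X): α-rule — add (X and V), X.
            (X and V): α-rule — add X, V.
            not ((not V implies W) and X): β-rule — branch into not (not V implies W)  //  not X.
              branch 1.1.2.1 (add not (not V implies W)):
                not (not V implies W): α-rule — add not V, not W.
                × closes — contains both V and not V.
              branch 1.1.2.2 (add not X):
                × closes — contains both X and not X.
      branch 1.2 (add not (V or ((X and V) and X)), ((not V implies W) and X)):
        not (V or ((X and V) and X)): α-rule — add not V, not ((X and V) and X).
        ((not V implies W) and X): α-rule — add (not V implies W), X.
        not ((X and V) and X): β-rule — branch into not (X and V)  //  not X.
          branch 1.2.1 (add not (X and V)):
            (not V implies W): β-rule — branch into not not V  //  W.
              branch 1.2.1.1 (add not not V):
                × closes — contains both V and not V.
              branch 1.2.1.2 (add W):
                not (X and V): β-rule — branch into not X  //  not V.
                  branch 1.2.1.2.1 (add not X):
                    × closes — contains both X and not X.
                  branch 1.2.1.2.2 (add not V):
                    ○ open, literals {V=0, W=1, X=1}.
          branch 1.2.2 (add not X):
            × closes — contains both X and not X.
  branch 2 (add (not W implies not Z)):
    (not W implies not Z): β-rule — branch into not not W  //  not Z.
      branch 2.1 (add not not W):
        ○ open, literals {W=1}.
      branch 2.2 (add not Z):
        ○ open, literals {Z=0}.
6 branches closed, 4 open.
Each open branch fixes some atoms; the unmentioned ones are free. Counting distinct full assignments: branch {V=1, X=0} (Y, W, Z) contributes 8 new; branch {V=0, W=1, X=1} (Y, Z) contributes 4 new; branch {W=1} (Y, V, Z, X) contributes 8 new; branch {Z=0} (Y, V, W, X) contributes 6 new. Total: 26.

26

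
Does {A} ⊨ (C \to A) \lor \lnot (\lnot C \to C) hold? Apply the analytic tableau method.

Yes

Initial set: {T A; F ((C \to A) \lor \lnot (\lnot C \to C))}.
F ((C \to A) \lor \lnot (\lnot C \to C)): α-rule — add F (C \to A), F \lnot (\lnot C \to C).
F (C \to A): α-rule — add T C, F A.
× closes — contains both A and \lnot A.
All 1 branch closes.
Every branch closed, so the premises entail the conclusion.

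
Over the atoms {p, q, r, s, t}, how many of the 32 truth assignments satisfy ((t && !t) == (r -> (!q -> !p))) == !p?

12

Initial set: {(((t && !t) == (r -> (!q -> !p))) == !p)}.
(((t && !t) == (r -> (!q -> !p))) == !p): β-rule — branch into ((t && !t) == (r -> (!q -> !p))), !p  //  !((t && !t) == (r -> (!q -> !p))), !!p.
  branch 1 (add ((t && !t) == (r -> (!q -> !p))), !p):
    ((t && !t) == (r -> (!q -> !p))): β-rule — branch into (t && !t), (r -> (!q -> !p))  //  !(t && !t), !(r -> (!q -> !p)).
      branch 1.1 (add (t && !t), (r -> (!q -> !p))):
        (t && !t): α-rule — add t, !t.
        × closes — contains both t and !t.
      branch 1.2 (add !(t && !t), !(r -> (!q -> !p))):
        !(r -> (!q -> !p)): α-rule — add r, !(!q -> !p).
        !(!q -> !p): α-rule — add !q, !!p.
        × closes — contains both p and !p.
  branch 2 (add !((t && !t) == (r -> (!q -> !p))), !!p):
    !((t && !t) == (r -> (!q -> !p))): β-rule — branch into (t && !t), !(r -> (!q -> !p))  //  !(t && !t), (r -> (!q -> !p)).
      branch 2.1 (add (t && !t), !(r -> (!q -> !p))):
        (t && !t): α-rule — add t, !t.
        × closes — contains both t and !t.
      branch 2.2 (add !(t && !t), (r -> (!q -> !p))):
        !(t && !t): β-rule — branch into !t  //  !!t.
          branch 2.2.1 (add !t):
            (r -> (!q -> !p)): β-rule — branch into !r  //  (!q -> !p).
              branch 2.2.1.1 (add !r):
                ○ open, literals {p=T, r=F, t=F}.
              branch 2.2.1.2 (add (!q -> !p)):
                (!q -> !p): β-rule — branch into !!q  //  !p.
                  branch 2.2.1.2.1 (add !!q):
                    ○ open, literals {p=T, q=T, t=F}.
                  branch 2.2.1.2.2 (add !p):
                    × closes — contains both p and !p.
          branch 2.2.2 (add !!t):
            (r -> (!q -> !p)): β-rule — branch into !r  //  (!q -> !p).
              branch 2.2.2.1 (add !r):
                ○ open, literals {p=T, r=F, t=T}.
              branch 2.2.2.2 (add (!q -> !p)):
                (!q -> !p): β-rule — branch into !!q  //  !p.
                  branch 2.2.2.2.1 (add !!q):
                    ○ open, literals {p=T, q=T, t=T}.
                  branch 2.2.2.2.2 (add !p):
                    × closes — contains both p and !p.
5 branches closed, 4 open.
Each open branch fixes some atoms; the unmentioned ones are free. Counting distinct full assignments: branch {p=T, r=F, t=F} (q, s) contributes 4 new; branch {p=T, q=T, t=F} (r, s) contributes 2 new; branch {p=T, r=F, t=T} (q, s) contributes 4 new; branch {p=T, q=T, t=T} (r, s) contributes 2 new. Total: 12.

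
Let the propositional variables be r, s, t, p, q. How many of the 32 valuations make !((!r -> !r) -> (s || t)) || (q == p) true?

Initial set: {(!((!r -> !r) -> (s || t)) || (q == p))}.
(!((!r -> !r) -> (s || t)) || (q == p)): β-rule — branch into !((!r -> !r) -> (s || t))  //  (q == p).
  branch 1 (add !((!r -> !r) -> (s || t))):
    !((!r -> !r) -> (s || t)): α-rule — add (!r -> !r), !(s || t).
    !(s || t): α-rule — add !s, !t.
    (!r -> !r): β-rule — branch into !!r  //  !r.
      branch 1.1 (add !!r):
        ○ open, literals {r=T, s=F, t=F}.
      branch 1.2 (add !r):
        ○ open, literals {r=F, s=F, t=F}.
  branch 2 (add (q == p)):
    (q == p): β-rule — branch into q, p  //  !q, !p.
      branch 2.1 (add q, p):
        ○ open, literals {p=T, q=T}.
      branch 2.2 (add !q, !p):
        ○ open, literals {p=F, q=F}.
0 branches closed, 4 open.
Each open branch fixes some atoms; the unmentioned ones are free. Counting distinct full assignments: branch {r=T, s=F, t=F} (p, q) contributes 4 new; branch {r=F, s=F, t=F} (p, q) contributes 4 new; branch {p=T, q=T} (r, s, t) contributes 6 new; branch {p=F, q=F} (r, s, t) contributes 6 new. Total: 20.

20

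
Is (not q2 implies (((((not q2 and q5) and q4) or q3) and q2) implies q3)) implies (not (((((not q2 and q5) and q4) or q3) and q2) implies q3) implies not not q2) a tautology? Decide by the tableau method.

Assume the negation and expand:
Initial set: {not ((not q2 implies (((((not q2 and q5) and q4) or q3) and q2) implies q3)) implies (not (((((not q2 and q5) and q4) or q3) and q2) implies q3) implies not not q2))}.
not ((not q2 implies (((((not q2 and q5) and q4) or q3) and q2) implies q3)) implies (not (((((not q2 and q5) and q4) or q3) and q2) implies q3) implies not not q2)): α-rule — add (not q2 implies (((((not q2 and q5) and q4) or q3) and q2) implies q3)), not (not (((((not q2 and q5) and q4) or q3) and q2) implies q3) implies not not q2).
not (not (((((not q2 and q5) and q4) or q3) and q2) implies q3) implies not not q2): α-rule — add not (((((not q2 and q5) and q4) or q3) and q2) implies q3), not not not q2.
not (((((not q2 and q5) and q4) or q3) and q2) implies q3): α-rule — add ((((not q2 and q5) and q4) or q3) and q2), not q3.
not not not q2: drop double negation, giving not q2.
((((not q2 and q5) and q4) or q3) and q2): α-rule — add (((not q2 and q5) and q4) or q3), q2.
× closes — contains both q2 and not q2.
All 1 branch closes.
Every branch closed, so the negation is unsatisfiable and the formula is valid.

Valid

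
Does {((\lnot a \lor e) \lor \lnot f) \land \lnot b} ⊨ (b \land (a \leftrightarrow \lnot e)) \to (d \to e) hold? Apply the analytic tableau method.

Yes

Initial set: {(((\lnot a \lor e) \lor \lnot f) \land \lnot b); \lnot ((b \land (a \leftrightarrow \lnot e)) \to (d \to e))}.
(((\lnot a \lor e) \lor \lnot f) \land \lnot b): α-rule — add ((\lnot a \lor e) \lor \lnot f), \lnot b.
\lnot ((b \land (a \leftrightarrow \lnot e)) \to (d \to e)): α-rule — add (b \land (a \leftrightarrow \lnot e)), \lnot (d \to e).
(b \land (a \leftrightarrow \lnot e)): α-rule — add b, (a \leftrightarrow \lnot e).
× closes — contains both b and \lnot b.
All 1 branch closes.
Every branch closed, so the premises entail the conclusion.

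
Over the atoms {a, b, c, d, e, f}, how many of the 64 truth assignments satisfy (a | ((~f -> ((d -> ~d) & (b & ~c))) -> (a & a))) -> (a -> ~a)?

Initial set: {((a | ((~f -> ((d -> ~d) & (b & ~c))) -> (a & a))) -> (a -> ~a))}.
((a | ((~f -> ((d -> ~d) & (b & ~c))) -> (a & a))) -> (a -> ~a)): β-rule — branch into ~(a | ((~f -> ((d -> ~d) & (b & ~c))) -> (a & a)))  //  (a -> ~a).
  branch 1 (add ~(a | ((~f -> ((d -> ~d) & (b & ~c))) -> (a & a)))):
    ~(a | ((~f -> ((d -> ~d) & (b & ~c))) -> (a & a))): α-rule — add ~a, ~((~f -> ((d -> ~d) & (b & ~c))) -> (a & a)).
    ~((~f -> ((d -> ~d) & (b & ~c))) -> (a & a)): α-rule — add (~f -> ((d -> ~d) & (b & ~c))), ~(a & a).
    (~f -> ((d -> ~d) & (b & ~c))): β-rule — branch into ~~f  //  ((d -> ~d) & (b & ~c)).
      branch 1.1 (add ~~f):
        ~(a & a): β-rule — branch into ~a  //  ~a.
          branch 1.1.1 (add ~a):
            ○ open, literals {a=false, f=true}.
          branch 1.1.2 (add ~a):
            ○ open, literals {a=false, f=true}.
      branch 1.2 (add ((d -> ~d) & (b & ~c))):
        ((d -> ~d) & (b & ~c)): α-rule — add (d -> ~d), (b & ~c).
        (b & ~c): α-rule — add b, ~c.
        ~(a & a): β-rule — branch into ~a  //  ~a.
          branch 1.2.1 (add ~a):
            (d -> ~d): β-rule — branch into ~d  //  ~d.
              branch 1.2.1.1 (add ~d):
                ○ open, literals {a=false, b=true, c=false, d=false}.
              branch 1.2.1.2 (add ~d):
                ○ open, literals {a=false, b=true, c=false, d=false}.
          branch 1.2.2 (add ~a):
            (d -> ~d): β-rule — branch into ~d  //  ~d.
              branch 1.2.2.1 (add ~d):
                ○ open, literals {a=false, b=true, c=false, d=false}.
              branch 1.2.2.2 (add ~d):
                ○ open, literals {a=false, b=true, c=false, d=false}.
  branch 2 (add (a -> ~a)):
    (a -> ~a): β-rule — branch into ~a  //  ~a.
      branch 2.1 (add ~a):
        ○ open, literals {a=false}.
      branch 2.2 (add ~a):
        ○ open, literals {a=false}.
0 branches closed, 8 open.
Each open branch fixes some atoms; the unmentioned ones are free. Counting distinct full assignments: branch {a=false, f=true} (b, c, d, e) contributes 16 new; branch {a=false, f=true} (b, c, d, e) contributes 0 new; branch {a=false, b=true, c=false, d=false} (e, f) contributes 2 new; branch {a=false, b=true, c=false, d=false} (e, f) contributes 0 new; branch {a=false, b=true, c=false, d=false} (e, f) contributes 0 new; branch {a=false, b=true, c=false, d=false} (e, f) contributes 0 new; branch {a=false} (b, c, d, e, f) contributes 14 new; branch {a=false} (b, c, d, e, f) contributes 0 new. Total: 32.

32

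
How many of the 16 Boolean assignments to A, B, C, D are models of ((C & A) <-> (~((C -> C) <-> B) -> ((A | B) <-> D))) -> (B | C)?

14

Initial set: {(((C & A) <-> (~((C -> C) <-> B) -> ((A | B) <-> D))) -> (B | C))}.
(((C & A) <-> (~((C -> C) <-> B) -> ((A | B) <-> D))) -> (B | C)): β-rule — branch into ~((C & A) <-> (~((C -> C) <-> B) -> ((A | B) <-> D)))  //  (B | C).
  branch 1 (add ~((C & A) <-> (~((C -> C) <-> B) -> ((A | B) <-> D)))):
    ~((C & A) <-> (~((C -> C) <-> B) -> ((A | B) <-> D))): β-rule — branch into (C & A), ~(~((C -> C) <-> B) -> ((A | B) <-> D))  //  ~(C & A), (~((C -> C) <-> B) -> ((A | B) <-> D)).
      branch 1.1 (add (C & A), ~(~((C -> C) <-> B) -> ((A | B) <-> D))):
        (C & A): α-rule — add C, A.
        ~(~((C -> C) <-> B) -> ((A | B) <-> D)): α-rule — add ~((C -> C) <-> B), ~((A | B) <-> D).
        ~((C -> C) <-> B): β-rule — branch into (C -> C), ~B  //  ~(C -> C), B.
          branch 1.1.1 (add (C -> C), ~B):
            ~((A | B) <-> D): β-rule — branch into (A | B), ~D  //  ~(A | B), D.
              branch 1.1.1.1 (add (A | B), ~D):
                (C -> C): β-rule — branch into ~C  //  C.
                  branch 1.1.1.1.1 (add ~C):
                    × closes — contains both C and ~C.
                  branch 1.1.1.1.2 (add C):
                    (A | B): β-rule — branch into A  //  B.
                      branch 1.1.1.1.2.1 (add A):
                        ○ open, literals {A=true, B=false, C=true, D=false}.
                      branch 1.1.1.1.2.2 (add B):
                        × closes — contains both B and ~B.
              branch 1.1.1.2 (add ~(A | B), D):
                ~(A | B): α-rule — add ~A, ~B.
                × closes — contains both A and ~A.
          branch 1.1.2 (add ~(C -> C), B):
            ~(C -> C): α-rule — add C, ~C.
            × closes — contains both C and ~C.
      branch 1.2 (add ~(C & A), (~((C -> C) <-> B) -> ((A | B) <-> D))):
        ~(C & A): β-rule — branch into ~C  //  ~A.
          branch 1.2.1 (add ~C):
            (~((C -> C) <-> B) -> ((A | B) <-> D)): β-rule — branch into ~~((C -> C) <-> B)  //  ((A | B) <-> D).
              branch 1.2.1.1 (add ~~((C -> C) <-> B)):
                ~~((C -> C) <-> B): β-rule — branch into (C -> C), B  //  ~(C -> C), ~B.
                  branch 1.2.1.1.1 (add (C -> C), B):
                    (C -> C): β-rule — branch into ~C  //  C.
                      branch 1.2.1.1.1.1 (add ~C):
                        ○ open, literals {B=true, C=false}.
                      branch 1.2.1.1.1.2 (add C):
                        × closes — contains both C and ~C.
                  branch 1.2.1.1.2 (add ~(C -> C), ~B):
                    ~(C -> C): α-rule — add C, ~C.
                    × closes — contains both C and ~C.
              branch 1.2.1.2 (add ((A | B) <-> D)):
                ((A | B) <-> D): β-rule — branch into (A | B), D  //  ~(A | B), ~D.
                  branch 1.2.1.2.1 (add (A | B), D):
                    (A | B): β-rule — branch into A  //  B.
                      branch 1.2.1.2.1.1 (add A):
                        ○ open, literals {A=true, C=false, D=true}.
                      branch 1.2.1.2.1.2 (add B):
                        ○ open, literals {B=true, C=false, D=true}.
                  branch 1.2.1.2.2 (add ~(A | B), ~D):
                    ~(A | B): α-rule — add ~A, ~B.
                    ○ open, literals {A=false, B=false, C=false, D=false}.
          branch 1.2.2 (add ~A):
            (~((C -> C) <-> B) -> ((A | B) <-> D)): β-rule — branch into ~~((C -> C) <-> B)  //  ((A | B) <-> D).
              branch 1.2.2.1 (add ~~((C -> C) <-> B)):
                ~~((C -> C) <-> B): β-rule — branch into (C -> C), B  //  ~(C -> C), ~B.
                  branch 1.2.2.1.1 (add (C -> C), B):
                    (C -> C): β-rule — branch into ~C  //  C.
                      branch 1.2.2.1.1.1 (add ~C):
                        ○ open, literals {A=false, B=true, C=false}.
                      branch 1.2.2.1.1.2 (add C):
                        ○ open, literals {A=false, B=true, C=true}.
                  branch 1.2.2.1.2 (add ~(C -> C), ~B):
                    ~(C -> C): α-rule — add C, ~C.
                    × closes — contains both C and ~C.
              branch 1.2.2.2 (add ((A | B) <-> D)):
                ((A | B) <-> D): β-rule — branch into (A | B), D  //  ~(A | B), ~D.
                  branch 1.2.2.2.1 (add (A | B), D):
                    (A | B): β-rule — branch into A  //  B.
                      branch 1.2.2.2.1.1 (add A):
                        × closes — contains both A and ~A.
                      branch 1.2.2.2.1.2 (add B):
                        ○ open, literals {A=false, B=true, D=true}.
                  branch 1.2.2.2.2 (add ~(A | B), ~D):
                    ~(A | B): α-rule — add ~A, ~B.
                    ○ open, literals {A=false, B=false, D=false}.
  branch 2 (add (B | C)):
    (B | C): β-rule — branch into B  //  C.
      branch 2.1 (add B):
        ○ open, literals {B=true}.
      branch 2.2 (add C):
        ○ open, literals {C=true}.
8 branches closed, 11 open.
Each open branch fixes some atoms; the unmentioned ones are free. Counting distinct full assignments: branch {A=true, B=false, C=true, D=false} (none free) contributes 1 new; branch {B=true, C=false} (A, D) contributes 4 new; branch {A=true, C=false, D=true} (B) contributes 1 new; branch {B=true, C=false, D=true} (A) contributes 0 new; branch {A=false, B=false, C=false, D=false} (none free) contributes 1 new; branch {A=false, B=true, C=false} (D) contributes 0 new; branch {A=false, B=true, C=true} (D) contributes 2 new; branch {A=false, B=true, D=true} (C) contributes 0 new; branch {A=false, B=false, D=false} (C) contributes 1 new; branch {B=true} (A, C, D) contributes 2 new; branch {C=true} (A, B, D) contributes 2 new. Total: 14.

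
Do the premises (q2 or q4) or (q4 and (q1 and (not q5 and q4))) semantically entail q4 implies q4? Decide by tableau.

Yes

Initial set: {((q2 or q4) or (q4 and (q1 and (not q5 and q4)))); not (q4 implies q4)}.
not (q4 implies q4): α-rule — add q4, not q4.
× closes — contains both q4 and not q4.
All 1 branch closes.
Every branch closed, so the premises entail the conclusion.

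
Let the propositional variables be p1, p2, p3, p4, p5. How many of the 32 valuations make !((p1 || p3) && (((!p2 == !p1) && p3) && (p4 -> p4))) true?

Initial set: {!((p1 || p3) && (((!p2 == !p1) && p3) && (p4 -> p4)))}.
!((p1 || p3) && (((!p2 == !p1) && p3) && (p4 -> p4))): β-rule — branch into !(p1 || p3)  //  !(((!p2 == !p1) && p3) && (p4 -> p4)).
  branch 1 (add !(p1 || p3)):
    !(p1 || p3): α-rule — add !p1, !p3.
    ○ open, literals {p1=0, p3=0}.
  branch 2 (add !(((!p2 == !p1) && p3) && (p4 -> p4))):
    !(((!p2 == !p1) && p3) && (p4 -> p4)): β-rule — branch into !((!p2 == !p1) && p3)  //  !(p4 -> p4).
      branch 2.1 (add !((!p2 == !p1) && p3)):
        !((!p2 == !p1) && p3): β-rule — branch into !(!p2 == !p1)  //  !p3.
          branch 2.1.1 (add !(!p2 == !p1)):
            !(!p2 == !p1): β-rule — branch into !p2, !!p1  //  !!p2, !p1.
              branch 2.1.1.1 (add !p2, !!p1):
                ○ open, literals {p1=1, p2=0}.
              branch 2.1.1.2 (add !!p2, !p1):
                ○ open, literals {p1=0, p2=1}.
          branch 2.1.2 (add !p3):
            ○ open, literals {p3=0}.
      branch 2.2 (add !(p4 -> p4)):
        !(p4 -> p4): α-rule — add p4, !p4.
        × closes — contains both p4 and !p4.
1 branch closed, 4 open.
Each open branch fixes some atoms; the unmentioned ones are free. Counting distinct full assignments: branch {p1=0, p3=0} (p2, p4, p5) contributes 8 new; branch {p1=1, p2=0} (p3, p4, p5) contributes 8 new; branch {p1=0, p2=1} (p3, p4, p5) contributes 4 new; branch {p3=0} (p1, p2, p4, p5) contributes 4 new. Total: 24.

24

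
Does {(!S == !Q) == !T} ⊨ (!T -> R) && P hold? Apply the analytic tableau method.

No

Initial set: {T ((!S == !Q) == !T); F ((!T -> R) && P)}.
T ((!S == !Q) == !T): β-rule — branch into T (!S == !Q), T !T  //  F (!S == !Q), F !T.
  branch 1 (add T (!S == !Q), T !T):
    F ((!T -> R) && P): β-rule — branch into F (!T -> R)  //  F P.
      branch 1.1 (add F (!T -> R)):
        F (!T -> R): α-rule — add T !T, F R.
        T (!S == !Q): β-rule — branch into T !S, T !Q  //  F !S, F !Q.
          branch 1.1.1 (add T !S, T !Q):
            ○ open, literals {Q=F, R=F, S=F, T=F}.
          branch 1.1.2 (add F !S, F !Q):
            ○ open, literals {Q=T, R=F, S=T, T=F}.
      branch 1.2 (add F P):
        T (!S == !Q): β-rule — branch into T !S, T !Q  //  F !S, F !Q.
          branch 1.2.1 (add T !S, T !Q):
            ○ open, literals {P=F, Q=F, S=F, T=F}.
          branch 1.2.2 (add F !S, F !Q):
            ○ open, literals {P=F, Q=T, S=T, T=F}.
  branch 2 (add F (!S == !Q), F !T):
    F ((!T -> R) && P): β-rule — branch into F (!T -> R)  //  F P.
      branch 2.1 (add F (!T -> R)):
        F (!T -> R): α-rule — add T !T, F R.
        × closes — contains both T and !T.
      branch 2.2 (add F P):
        F (!S == !Q): β-rule — branch into T !S, F !Q  //  F !S, T !Q.
          branch 2.2.1 (add T !S, F !Q):
            ○ open, literals {P=F, Q=T, S=F, T=T}.
          branch 2.2.2 (add F !S, T !Q):
            ○ open, literals {P=F, Q=F, S=T, T=T}.
1 branch closed, 6 open.
An open branch gives a countermodel: Q=F, R=F, S=F, T=F (unmentioned atoms arbitrary); the premises hold there but the conclusion fails.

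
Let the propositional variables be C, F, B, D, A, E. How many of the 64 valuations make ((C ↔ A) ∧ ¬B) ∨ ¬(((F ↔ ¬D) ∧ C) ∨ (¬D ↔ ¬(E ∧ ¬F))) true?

37

Initial set: {T (((C ↔ A) ∧ ¬B) ∨ ¬(((F ↔ ¬D) ∧ C) ∨ (¬D ↔ ¬(E ∧ ¬F))))}.
T (((C ↔ A) ∧ ¬B) ∨ ¬(((F ↔ ¬D) ∧ C) ∨ (¬D ↔ ¬(E ∧ ¬F)))): β-rule — branch into T ((C ↔ A) ∧ ¬B)  //  T ¬(((F ↔ ¬D) ∧ C) ∨ (¬D ↔ ¬(E ∧ ¬F))).
  branch 1 (add T ((C ↔ A) ∧ ¬B)):
    T ((C ↔ A) ∧ ¬B): α-rule — add T (C ↔ A), T ¬B.
    T (C ↔ A): β-rule — branch into T C, T A  //  F C, F A.
      branch 1.1 (add T C, T A):
        ○ open, literals {A=T, B=F, C=T}.
      branch 1.2 (add F C, F A):
        ○ open, literals {A=F, B=F, C=F}.
  branch 2 (add T ¬(((F ↔ ¬D) ∧ C) ∨ (¬D ↔ ¬(E ∧ ¬F)))):
    T ¬(((F ↔ ¬D) ∧ C) ∨ (¬D ↔ ¬(E ∧ ¬F))): α-rule — add F ((F ↔ ¬D) ∧ C), F (¬D ↔ ¬(E ∧ ¬F)).
    F ((F ↔ ¬D) ∧ C): β-rule — branch into F (F ↔ ¬D)  //  F C.
      branch 2.1 (add F (F ↔ ¬D)):
        F (¬D ↔ ¬(E ∧ ¬F)): β-rule — branch into T ¬D, F ¬(E ∧ ¬F)  //  F ¬D, T ¬(E ∧ ¬F).
          branch 2.1.1 (add T ¬D, F ¬(E ∧ ¬F)):
            F ¬(E ∧ ¬F): α-rule — add T E, T ¬F.
            F (F ↔ ¬D): β-rule — branch into T F, F ¬D  //  F F, T ¬D.
              branch 2.1.1.1 (add T F, F ¬D):
                × closes — contains both F and ¬F.
              branch 2.1.1.2 (add F F, T ¬D):
                ○ open, literals {D=F, E=T, F=F}.
          branch 2.1.2 (add F ¬D, T ¬(E ∧ ¬F)):
            F (F ↔ ¬D): β-rule — branch into T F, F ¬D  //  F F, T ¬D.
              branch 2.1.2.1 (add T F, F ¬D):
                T ¬(E ∧ ¬F): β-rule — branch into F E  //  F ¬F.
                  branch 2.1.2.1.1 (add F E):
                    ○ open, literals {D=T, E=F, F=T}.
                  branch 2.1.2.1.2 (add F ¬F):
                    ○ open, literals {D=T, F=T}.
              branch 2.1.2.2 (add F F, T ¬D):
                × closes — contains both D and ¬D.
      branch 2.2 (add F C):
        F (¬D ↔ ¬(E ∧ ¬F)): β-rule — branch into T ¬D, F ¬(E ∧ ¬F)  //  F ¬D, T ¬(E ∧ ¬F).
          branch 2.2.1 (add T ¬D, F ¬(E ∧ ¬F)):
            F ¬(E ∧ ¬F): α-rule — add T E, T ¬F.
            ○ open, literals {C=F, D=F, E=T, F=F}.
          branch 2.2.2 (add F ¬D, T ¬(E ∧ ¬F)):
            T ¬(E ∧ ¬F): β-rule — branch into F E  //  F ¬F.
              branch 2.2.2.1 (add F E):
                ○ open, literals {C=F, D=T, E=F}.
              branch 2.2.2.2 (add F ¬F):
                ○ open, literals {C=F, D=T, F=T}.
2 branches closed, 8 open.
Each open branch fixes some atoms; the unmentioned ones are free. Counting distinct full assignments: branch {A=T, B=F, C=T} (F, D, E) contributes 8 new; branch {A=F, B=F, C=F} (F, D, E) contributes 8 new; branch {D=F, E=T, F=F} (C, B, A) contributes 6 new; branch {D=T, E=F, F=T} (C, B, A) contributes 6 new; branch {D=T, F=T} (C, B, A, E) contributes 6 new; branch {C=F, D=F, E=T, F=F} (B, A) contributes 0 new; branch {C=F, D=T, E=F} (F, B, A) contributes 3 new; branch {C=F, D=T, F=T} (B, A, E) contributes 0 new. Total: 37.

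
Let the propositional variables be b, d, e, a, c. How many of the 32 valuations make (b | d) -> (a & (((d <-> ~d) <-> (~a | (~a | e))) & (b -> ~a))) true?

10

Initial set: {T ((b | d) -> (a & (((d <-> ~d) <-> (~a | (~a | e))) & (b -> ~a))))}.
T ((b | d) -> (a & (((d <-> ~d) <-> (~a | (~a | e))) & (b -> ~a)))): β-rule — branch into F (b | d)  //  T (a & (((d <-> ~d) <-> (~a | (~a | e))) & (b -> ~a))).
  branch 1 (add F (b | d)):
    F (b | d): α-rule — add F b, F d.
    ○ open, literals {b=0, d=0}.
  branch 2 (add T (a & (((d <-> ~d) <-> (~a | (~a | e))) & (b -> ~a)))):
    T (a & (((d <-> ~d) <-> (~a | (~a | e))) & (b -> ~a))): α-rule — add T a, T (((d <-> ~d) <-> (~a | (~a | e))) & (b -> ~a)).
    T (((d <-> ~d) <-> (~a | (~a | e))) & (b -> ~a)): α-rule — add T ((d <-> ~d) <-> (~a | (~a | e))), T (b -> ~a).
    T ((d <-> ~d) <-> (~a | (~a | e))): β-rule — branch into T (d <-> ~d), T (~a | (~a | e))  //  F (d <-> ~d), F (~a | (~a | e)).
      branch 2.1 (add T (d <-> ~d), T (~a | (~a | e))):
        T (b -> ~a): β-rule — branch into F b  //  T ~a.
          branch 2.1.1 (add F b):
            T (d <-> ~d): β-rule — branch into T d, T ~d  //  F d, F ~d.
              branch 2.1.1.1 (add T d, T ~d):
                × closes — contains both d and ~d.
              branch 2.1.1.2 (add F d, F ~d):
                × closes — contains both d and ~d.
          branch 2.1.2 (add T ~a):
            × closes — contains both a and ~a.
      branch 2.2 (add F (d <-> ~d), F (~a | (~a | e))):
        F (~a | (~a | e)): α-rule — add F ~a, F (~a | e).
        F (~a | e): α-rule — add F ~a, F e.
        T (b -> ~a): β-rule — branch into F b  //  T ~a.
          branch 2.2.1 (add F b):
            F (d <-> ~d): β-rule — branch into T d, F ~d  //  F d, T ~d.
              branch 2.2.1.1 (add T d, F ~d):
                ○ open, literals {a=1, b=0, d=1, e=0}.
              branch 2.2.1.2 (add F d, T ~d):
                ○ open, literals {a=1, b=0, d=0, e=0}.
          branch 2.2.2 (add T ~a):
            × closes — contains both a and ~a.
4 branches closed, 3 open.
Each open branch fixes some atoms; the unmentioned ones are free. Counting distinct full assignments: branch {b=0, d=0} (e, a, c) contributes 8 new; branch {a=1, b=0, d=1, e=0} (c) contributes 2 new; branch {a=1, b=0, d=0, e=0} (c) contributes 0 new. Total: 10.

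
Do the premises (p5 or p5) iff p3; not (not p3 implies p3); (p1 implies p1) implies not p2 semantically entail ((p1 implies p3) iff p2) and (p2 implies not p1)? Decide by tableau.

No

Initial set: {((p5 or p5) iff p3); not (not p3 implies p3); ((p1 implies p1) implies not p2); not (((p1 implies p3) iff p2) and (p2 implies not p1))}.
not (not p3 implies p3): α-rule — add not p3, not p3.
((p5 or p5) iff p3): β-rule — branch into (p5 or p5), p3  //  not (p5 or p5), not p3.
  branch 1 (add (p5 or p5), p3):
    × closes — contains both p3 and not p3.
  branch 2 (add not (p5 or p5), not p3):
    not (p5 or p5): α-rule — add not p5, not p5.
    ((p1 implies p1) implies not p2): β-rule — branch into not (p1 implies p1)  //  not p2.
      branch 2.1 (add not (p1 implies p1)):
        not (p1 implies p1): α-rule — add p1, not p1.
        × closes — contains both p1 and not p1.
      branch 2.2 (add not p2):
        not (((p1 implies p3) iff p2) and (p2 implies not p1)): β-rule — branch into not ((p1 implies p3) iff p2)  //  not (p2 implies not p1).
          branch 2.2.1 (add not ((p1 implies p3) iff p2)):
            not ((p1 implies p3) iff p2): β-rule — branch into (p1 implies p3), not p2  //  not (p1 implies p3), p2.
              branch 2.2.1.1 (add (p1 implies p3), not p2):
                (p1 implies p3): β-rule — branch into not p1  //  p3.
                  branch 2.2.1.1.1 (add not p1):
                    ○ open, literals {p1=false, p2=false, p3=false, p5=false}.
                  branch 2.2.1.1.2 (add p3):
                    × closes — contains both p3 and not p3.
              branch 2.2.1.2 (add not (p1 implies p3), p2):
                × closes — contains both p2 and not p2.
          branch 2.2.2 (add not (p2 implies not p1)):
            not (p2 implies not p1): α-rule — add p2, not not p1.
            × closes — contains both p2 and not p2.
5 branches closed, 1 open.
An open branch gives a countermodel: p1=false, p2=false, p3=false, p5=false (unmentioned atoms arbitrary); the premises hold there but the conclusion fails.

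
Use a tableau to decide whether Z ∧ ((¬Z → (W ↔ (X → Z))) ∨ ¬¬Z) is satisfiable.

Satisfiable

Initial set: {(Z ∧ ((¬Z → (W ↔ (X → Z))) ∨ ¬¬Z))}.
(Z ∧ ((¬Z → (W ↔ (X → Z))) ∨ ¬¬Z)): α-rule — add Z, ((¬Z → (W ↔ (X → Z))) ∨ ¬¬Z).
((¬Z → (W ↔ (X → Z))) ∨ ¬¬Z): β-rule — branch into (¬Z → (W ↔ (X → Z)))  //  ¬¬Z.
  branch 1 (add (¬Z → (W ↔ (X → Z)))):
    (¬Z → (W ↔ (X → Z))): β-rule — branch into ¬¬Z  //  (W ↔ (X → Z)).
      branch 1.1 (add ¬¬Z):
        ○ open, literals {Z=1}.
      branch 1.2 (add (W ↔ (X → Z))):
        (W ↔ (X → Z)): β-rule — branch into W, (X → Z)  //  ¬W, ¬(X → Z).
          branch 1.2.1 (add W, (X → Z)):
            (X → Z): β-rule — branch into ¬X  //  Z.
              branch 1.2.1.1 (add ¬X):
                ○ open, literals {W=1, X=0, Z=1}.
              branch 1.2.1.2 (add Z):
                ○ open, literals {W=1, Z=1}.
          branch 1.2.2 (add ¬W, ¬(X → Z)):
            ¬(X → Z): α-rule — add X, ¬Z.
            × closes — contains both Z and ¬Z.
  branch 2 (add ¬¬Z):
    ¬¬Z: drop double negation, giving Z.
    ○ open, literals {Z=1}.
1 branch closed, 4 open.
An open branch gives a satisfying assignment: Z=1.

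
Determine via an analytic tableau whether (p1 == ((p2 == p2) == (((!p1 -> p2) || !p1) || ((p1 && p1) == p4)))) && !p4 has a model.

Satisfiable

Initial set: {((p1 == ((p2 == p2) == (((!p1 -> p2) || !p1) || ((p1 && p1) == p4)))) && !p4)}.
((p1 == ((p2 == p2) == (((!p1 -> p2) || !p1) || ((p1 && p1) == p4)))) && !p4): α-rule — add (p1 == ((p2 == p2) == (((!p1 -> p2) || !p1) || ((p1 && p1) == p4)))), !p4.
(p1 == ((p2 == p2) == (((!p1 -> p2) || !p1) || ((p1 && p1) == p4)))): β-rule — branch into p1, ((p2 == p2) == (((!p1 -> p2) || !p1) || ((p1 && p1) == p4)))  //  !p1, !((p2 == p2) == (((!p1 -> p2) || !p1) || ((p1 && p1) == p4))).
  branch 1 (add p1, ((p2 == p2) == (((!p1 -> p2) || !p1) || ((p1 && p1) == p4)))):
    ((p2 == p2) == (((!p1 -> p2) || !p1) || ((p1 && p1) == p4))): β-rule — branch into (p2 == p2), (((!p1 -> p2) || !p1) || ((p1 && p1) == p4))  //  !(p2 == p2), !(((!p1 -> p2) || !p1) || ((p1 && p1) == p4)).
      branch 1.1 (add (p2 == p2), (((!p1 -> p2) || !p1) || ((p1 && p1) == p4))):
        (p2 == p2): β-rule — branch into p2, p2  //  !p2, !p2.
          branch 1.1.1 (add p2, p2):
            (((!p1 -> p2) || !p1) || ((p1 && p1) == p4)): β-rule — branch into ((!p1 -> p2) || !p1)  //  ((p1 && p1) == p4).
              branch 1.1.1.1 (add ((!p1 -> p2) || !p1)):
                ((!p1 -> p2) || !p1): β-rule — branch into (!p1 -> p2)  //  !p1.
                  branch 1.1.1.1.1 (add (!p1 -> p2)):
                    (!p1 -> p2): β-rule — branch into !!p1  //  p2.
                      branch 1.1.1.1.1.1 (add !!p1):
                        ○ open, literals {p1=true, p2=true, p4=false}.
                      branch 1.1.1.1.1.2 (add p2):
                        ○ open, literals {p1=true, p2=true, p4=false}.
                  branch 1.1.1.1.2 (add !p1):
                    × closes — contains both p1 and !p1.
              branch 1.1.1.2 (add ((p1 && p1) == p4)):
                ((p1 && p1) == p4): β-rule — branch into (p1 && p1), p4  //  !(p1 && p1), !p4.
                  branch 1.1.1.2.1 (add (p1 && p1), p4):
                    × closes — contains both p4 and !p4.
                  branch 1.1.1.2.2 (add !(p1 && p1), !p4):
                    !(p1 && p1): β-rule — branch into !p1  //  !p1.
                      branch 1.1.1.2.2.1 (add !p1):
                        × closes — contains both p1 and !p1.
                      branch 1.1.1.2.2.2 (add !p1):
                        × closes — contains both p1 and !p1.
          branch 1.1.2 (add !p2, !p2):
            (((!p1 -> p2) || !p1) || ((p1 && p1) == p4)): β-rule — branch into ((!p1 -> p2) || !p1)  //  ((p1 && p1) == p4).
              branch 1.1.2.1 (add ((!p1 -> p2) || !p1)):
                ((!p1 -> p2) || !p1): β-rule — branch into (!p1 -> p2)  //  !p1.
                  branch 1.1.2.1.1 (add (!p1 -> p2)):
                    (!p1 -> p2): β-rule — branch into !!p1  //  p2.
                      branch 1.1.2.1.1.1 (add !!p1):
                        ○ open, literals {p1=true, p2=false, p4=false}.
                      branch 1.1.2.1.1.2 (add p2):
                        × closes — contains both p2 and !p2.
                  branch 1.1.2.1.2 (add !p1):
                    × closes — contains both p1 and !p1.
              branch 1.1.2.2 (add ((p1 && p1) == p4)):
                ((p1 && p1) == p4): β-rule — branch into (p1 && p1), p4  //  !(p1 && p1), !p4.
                  branch 1.1.2.2.1 (add (p1 && p1), p4):
                    × closes — contains both p4 and !p4.
                  branch 1.1.2.2.2 (add !(p1 && p1), !p4):
                    !(p1 && p1): β-rule — branch into !p1  //  !p1.
                      branch 1.1.2.2.2.1 (add !p1):
                        × closes — contains both p1 and !p1.
                      branch 1.1.2.2.2.2 (add !p1):
                        × closes — contains both p1 and !p1.
      branch 1.2 (add !(p2 == p2), !(((!p1 -> p2) || !p1) || ((p1 && p1) == p4))):
        !(((!p1 -> p2) || !p1) || ((p1 && p1) == p4)): α-rule — add !((!p1 -> p2) || !p1), !((p1 && p1) == p4).
        !((!p1 -> p2) || !p1): α-rule — add !(!p1 -> p2), !!p1.
        !(!p1 -> p2): α-rule — add !p1, !p2.
        × closes — contains both p1 and !p1.
  branch 2 (add !p1, !((p2 == p2) == (((!p1 -> p2) || !p1) || ((p1 && p1) == p4)))):
    !((p2 == p2) == (((!p1 -> p2) || !p1) || ((p1 && p1) == p4))): β-rule — branch into (p2 == p2), !(((!p1 -> p2) || !p1) || ((p1 && p1) == p4))  //  !(p2 == p2), (((!p1 -> p2) || !p1) || ((p1 && p1) == p4)).
      branch 2.1 (add (p2 == p2), !(((!p1 -> p2) || !p1) || ((p1 && p1) == p4))):
        !(((!p1 -> p2) || !p1) || ((p1 && p1) == p4)): α-rule — add !((!p1 -> p2) || !p1), !((p1 && p1) == p4).
        !((!p1 -> p2) || !p1): α-rule — add !(!p1 -> p2), !!p1.
        × closes — contains both p1 and !p1.
      branch 2.2 (add !(p2 == p2), (((!p1 -> p2) || !p1) || ((p1 && p1) == p4))):
        !(p2 == p2): β-rule — branch into p2, !p2  //  !p2, p2.
          branch 2.2.1 (add p2, !p2):
            × closes — contains both p2 and !p2.
          branch 2.2.2 (add !p2, p2):
            × closes — contains both p2 and !p2.
13 branches closed, 3 open.
An open branch gives a satisfying assignment: p1=true, p2=true, p4=false.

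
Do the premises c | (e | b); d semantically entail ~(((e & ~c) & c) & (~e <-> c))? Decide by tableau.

Yes

Initial set: {(c | (e | b)); d; ~~(((e & ~c) & c) & (~e <-> c))}.
~~(((e & ~c) & c) & (~e <-> c)): α-rule — add ((e & ~c) & c), (~e <-> c).
((e & ~c) & c): α-rule — add (e & ~c), c.
(e & ~c): α-rule — add e, ~c.
× closes — contains both c and ~c.
All 1 branch closes.
Every branch closed, so the premises entail the conclusion.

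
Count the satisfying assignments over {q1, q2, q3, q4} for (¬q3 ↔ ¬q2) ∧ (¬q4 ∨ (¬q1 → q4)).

8

Initial set: {((¬q3 ↔ ¬q2) ∧ (¬q4 ∨ (¬q1 → q4)))}.
((¬q3 ↔ ¬q2) ∧ (¬q4 ∨ (¬q1 → q4))): α-rule — add (¬q3 ↔ ¬q2), (¬q4 ∨ (¬q1 → q4)).
(¬q3 ↔ ¬q2): β-rule — branch into ¬q3, ¬q2  //  ¬¬q3, ¬¬q2.
  branch 1 (add ¬q3, ¬q2):
    (¬q4 ∨ (¬q1 → q4)): β-rule — branch into ¬q4  //  (¬q1 → q4).
      branch 1.1 (add ¬q4):
        ○ open, literals {q2=F, q3=F, q4=F}.
      branch 1.2 (add (¬q1 → q4)):
        (¬q1 → q4): β-rule — branch into ¬¬q1  //  q4.
          branch 1.2.1 (add ¬¬q1):
            ○ open, literals {q1=T, q2=F, q3=F}.
          branch 1.2.2 (add q4):
            ○ open, literals {q2=F, q3=F, q4=T}.
  branch 2 (add ¬¬q3, ¬¬q2):
    (¬q4 ∨ (¬q1 → q4)): β-rule — branch into ¬q4  //  (¬q1 → q4).
      branch 2.1 (add ¬q4):
        ○ open, literals {q2=T, q3=T, q4=F}.
      branch 2.2 (add (¬q1 → q4)):
        (¬q1 → q4): β-rule — branch into ¬¬q1  //  q4.
          branch 2.2.1 (add ¬¬q1):
            ○ open, literals {q1=T, q2=T, q3=T}.
          branch 2.2.2 (add q4):
            ○ open, literals {q2=T, q3=T, q4=T}.
0 branches closed, 6 open.
Each open branch fixes some atoms; the unmentioned ones are free. Counting distinct full assignments: branch {q2=F, q3=F, q4=F} (q1) contributes 2 new; branch {q1=T, q2=F, q3=F} (q4) contributes 1 new; branch {q2=F, q3=F, q4=T} (q1) contributes 1 new; branch {q2=T, q3=T, q4=F} (q1) contributes 2 new; branch {q1=T, q2=T, q3=T} (q4) contributes 1 new; branch {q2=T, q3=T, q4=T} (q1) contributes 1 new. Total: 8.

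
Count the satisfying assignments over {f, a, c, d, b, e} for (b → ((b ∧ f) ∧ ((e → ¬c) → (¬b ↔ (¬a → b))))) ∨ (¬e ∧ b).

Initial set: {T ((b → ((b ∧ f) ∧ ((e → ¬c) → (¬b ↔ (¬a → b))))) ∨ (¬e ∧ b))}.
T ((b → ((b ∧ f) ∧ ((e → ¬c) → (¬b ↔ (¬a → b))))) ∨ (¬e ∧ b)): β-rule — branch into T (b → ((b ∧ f) ∧ ((e → ¬c) → (¬b ↔ (¬a → b)))))  //  T (¬e ∧ b).
  branch 1 (add T (b → ((b ∧ f) ∧ ((e → ¬c) → (¬b ↔ (¬a → b)))))):
    T (b → ((b ∧ f) ∧ ((e → ¬c) → (¬b ↔ (¬a → b))))): β-rule — branch into F b  //  T ((b ∧ f) ∧ ((e → ¬c) → (¬b ↔ (¬a → b)))).
      branch 1.1 (add F b):
        ○ open, literals {b=false}.
      branch 1.2 (add T ((b ∧ f) ∧ ((e → ¬c) → (¬b ↔ (¬a → b))))):
        T ((b ∧ f) ∧ ((e → ¬c) → (¬b ↔ (¬a → b)))): α-rule — add T (b ∧ f), T ((e → ¬c) → (¬b ↔ (¬a → b))).
        T (b ∧ f): α-rule — add T b, T f.
        T ((e → ¬c) → (¬b ↔ (¬a → b))): β-rule — branch into F (e → ¬c)  //  T (¬b ↔ (¬a → b)).
          branch 1.2.1 (add F (e → ¬c)):
            F (e → ¬c): α-rule — add T e, F ¬c.
            ○ open, literals {b=true, c=true, e=true, f=true}.
          branch 1.2.2 (add T (¬b ↔ (¬a → b))):
            T (¬b ↔ (¬a → b)): β-rule — branch into T ¬b, T (¬a → b)  //  F ¬b, F (¬a → b).
              branch 1.2.2.1 (add T ¬b, T (¬a → b)):
                × closes — contains both b and ¬b.
              branch 1.2.2.2 (add F ¬b, F (¬a → b)):
                F (¬a → b): α-rule — add T ¬a, F b.
                × closes — contains both b and ¬b.
  branch 2 (add T (¬e ∧ b)):
    T (¬e ∧ b): α-rule — add T ¬e, T b.
    ○ open, literals {b=true, e=false}.
2 branches closed, 3 open.
Each open branch fixes some atoms; the unmentioned ones are free. Counting distinct full assignments: branch {b=false} (f, a, c, d, e) contributes 32 new; branch {b=true, c=true, e=true, f=true} (a, d) contributes 4 new; branch {b=true, e=false} (f, a, c, d) contributes 16 new. Total: 52.

52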